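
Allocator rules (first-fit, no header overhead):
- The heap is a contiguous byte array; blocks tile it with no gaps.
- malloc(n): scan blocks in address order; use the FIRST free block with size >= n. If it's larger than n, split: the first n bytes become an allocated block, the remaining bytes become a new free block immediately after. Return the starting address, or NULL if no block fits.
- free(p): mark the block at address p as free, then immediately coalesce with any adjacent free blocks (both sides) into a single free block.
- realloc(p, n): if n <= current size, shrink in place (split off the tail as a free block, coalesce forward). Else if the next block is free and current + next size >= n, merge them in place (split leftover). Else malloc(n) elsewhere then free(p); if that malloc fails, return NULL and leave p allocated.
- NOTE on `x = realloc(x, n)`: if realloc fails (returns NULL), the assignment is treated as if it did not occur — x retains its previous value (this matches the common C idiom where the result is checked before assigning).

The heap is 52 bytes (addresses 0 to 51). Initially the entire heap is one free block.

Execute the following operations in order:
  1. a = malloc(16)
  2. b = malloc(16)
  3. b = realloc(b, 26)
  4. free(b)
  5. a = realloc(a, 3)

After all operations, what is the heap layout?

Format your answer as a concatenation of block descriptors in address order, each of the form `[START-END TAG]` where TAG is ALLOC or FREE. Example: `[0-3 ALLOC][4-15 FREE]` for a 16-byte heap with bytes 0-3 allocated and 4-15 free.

Answer: [0-2 ALLOC][3-51 FREE]

Derivation:
Op 1: a = malloc(16) -> a = 0; heap: [0-15 ALLOC][16-51 FREE]
Op 2: b = malloc(16) -> b = 16; heap: [0-15 ALLOC][16-31 ALLOC][32-51 FREE]
Op 3: b = realloc(b, 26) -> b = 16; heap: [0-15 ALLOC][16-41 ALLOC][42-51 FREE]
Op 4: free(b) -> (freed b); heap: [0-15 ALLOC][16-51 FREE]
Op 5: a = realloc(a, 3) -> a = 0; heap: [0-2 ALLOC][3-51 FREE]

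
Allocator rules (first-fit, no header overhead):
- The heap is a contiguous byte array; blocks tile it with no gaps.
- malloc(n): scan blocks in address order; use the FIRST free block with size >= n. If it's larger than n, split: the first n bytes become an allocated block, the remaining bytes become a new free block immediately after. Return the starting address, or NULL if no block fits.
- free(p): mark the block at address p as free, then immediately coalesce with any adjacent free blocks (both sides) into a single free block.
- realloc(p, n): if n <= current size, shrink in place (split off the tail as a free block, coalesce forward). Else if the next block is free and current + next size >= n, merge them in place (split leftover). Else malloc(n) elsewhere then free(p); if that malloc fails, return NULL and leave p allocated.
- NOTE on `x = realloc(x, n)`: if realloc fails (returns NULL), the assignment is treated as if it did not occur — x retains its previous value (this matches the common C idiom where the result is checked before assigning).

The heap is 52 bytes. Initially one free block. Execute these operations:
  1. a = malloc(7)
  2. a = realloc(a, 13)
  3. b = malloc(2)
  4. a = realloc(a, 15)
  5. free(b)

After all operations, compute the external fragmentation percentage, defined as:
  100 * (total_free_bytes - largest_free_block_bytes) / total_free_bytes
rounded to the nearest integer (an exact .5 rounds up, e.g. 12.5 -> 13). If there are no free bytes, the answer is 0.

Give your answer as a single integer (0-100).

Op 1: a = malloc(7) -> a = 0; heap: [0-6 ALLOC][7-51 FREE]
Op 2: a = realloc(a, 13) -> a = 0; heap: [0-12 ALLOC][13-51 FREE]
Op 3: b = malloc(2) -> b = 13; heap: [0-12 ALLOC][13-14 ALLOC][15-51 FREE]
Op 4: a = realloc(a, 15) -> a = 15; heap: [0-12 FREE][13-14 ALLOC][15-29 ALLOC][30-51 FREE]
Op 5: free(b) -> (freed b); heap: [0-14 FREE][15-29 ALLOC][30-51 FREE]
Free blocks: [15 22] total_free=37 largest=22 -> 100*(37-22)/37 = 1500/37 ≈ 40.541 -> rounds to 41

Answer: 41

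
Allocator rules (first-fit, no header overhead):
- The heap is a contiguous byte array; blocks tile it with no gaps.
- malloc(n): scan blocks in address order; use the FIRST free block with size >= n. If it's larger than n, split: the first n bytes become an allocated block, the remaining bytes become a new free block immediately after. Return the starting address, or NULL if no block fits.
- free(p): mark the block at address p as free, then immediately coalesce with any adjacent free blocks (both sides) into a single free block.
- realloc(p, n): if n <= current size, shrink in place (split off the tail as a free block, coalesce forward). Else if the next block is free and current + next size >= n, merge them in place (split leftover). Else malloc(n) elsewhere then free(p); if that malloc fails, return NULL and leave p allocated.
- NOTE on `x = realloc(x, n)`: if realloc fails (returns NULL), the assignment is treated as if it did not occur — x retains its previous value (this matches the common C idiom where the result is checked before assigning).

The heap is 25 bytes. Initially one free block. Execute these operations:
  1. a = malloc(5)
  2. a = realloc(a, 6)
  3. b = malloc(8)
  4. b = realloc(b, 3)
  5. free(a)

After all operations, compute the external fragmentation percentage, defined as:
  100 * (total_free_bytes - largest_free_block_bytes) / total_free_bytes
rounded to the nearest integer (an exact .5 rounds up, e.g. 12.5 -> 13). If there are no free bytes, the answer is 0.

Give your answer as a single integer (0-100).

Op 1: a = malloc(5) -> a = 0; heap: [0-4 ALLOC][5-24 FREE]
Op 2: a = realloc(a, 6) -> a = 0; heap: [0-5 ALLOC][6-24 FREE]
Op 3: b = malloc(8) -> b = 6; heap: [0-5 ALLOC][6-13 ALLOC][14-24 FREE]
Op 4: b = realloc(b, 3) -> b = 6; heap: [0-5 ALLOC][6-8 ALLOC][9-24 FREE]
Op 5: free(a) -> (freed a); heap: [0-5 FREE][6-8 ALLOC][9-24 FREE]
Free blocks: [6 16] total_free=22 largest=16 -> 100*(22-16)/22 = 600/22 ≈ 27.273 -> rounds to 27

Answer: 27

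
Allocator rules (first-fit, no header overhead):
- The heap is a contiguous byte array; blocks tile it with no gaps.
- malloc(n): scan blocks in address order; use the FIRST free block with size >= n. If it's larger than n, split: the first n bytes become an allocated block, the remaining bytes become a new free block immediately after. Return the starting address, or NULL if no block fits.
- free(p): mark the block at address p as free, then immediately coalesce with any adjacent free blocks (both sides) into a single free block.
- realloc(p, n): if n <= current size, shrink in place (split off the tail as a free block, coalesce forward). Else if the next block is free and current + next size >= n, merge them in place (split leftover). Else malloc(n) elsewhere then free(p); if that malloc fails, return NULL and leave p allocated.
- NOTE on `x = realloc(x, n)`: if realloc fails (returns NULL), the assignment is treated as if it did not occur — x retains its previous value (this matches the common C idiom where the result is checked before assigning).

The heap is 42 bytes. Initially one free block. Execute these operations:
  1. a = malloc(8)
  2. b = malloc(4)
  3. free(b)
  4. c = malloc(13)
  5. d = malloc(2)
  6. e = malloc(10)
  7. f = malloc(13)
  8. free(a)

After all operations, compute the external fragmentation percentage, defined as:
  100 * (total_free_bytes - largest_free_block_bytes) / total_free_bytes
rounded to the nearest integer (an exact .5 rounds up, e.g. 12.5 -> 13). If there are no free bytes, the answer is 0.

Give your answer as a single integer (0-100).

Answer: 47

Derivation:
Op 1: a = malloc(8) -> a = 0; heap: [0-7 ALLOC][8-41 FREE]
Op 2: b = malloc(4) -> b = 8; heap: [0-7 ALLOC][8-11 ALLOC][12-41 FREE]
Op 3: free(b) -> (freed b); heap: [0-7 ALLOC][8-41 FREE]
Op 4: c = malloc(13) -> c = 8; heap: [0-7 ALLOC][8-20 ALLOC][21-41 FREE]
Op 5: d = malloc(2) -> d = 21; heap: [0-7 ALLOC][8-20 ALLOC][21-22 ALLOC][23-41 FREE]
Op 6: e = malloc(10) -> e = 23; heap: [0-7 ALLOC][8-20 ALLOC][21-22 ALLOC][23-32 ALLOC][33-41 FREE]
Op 7: f = malloc(13) -> f = NULL; heap: [0-7 ALLOC][8-20 ALLOC][21-22 ALLOC][23-32 ALLOC][33-41 FREE]
Op 8: free(a) -> (freed a); heap: [0-7 FREE][8-20 ALLOC][21-22 ALLOC][23-32 ALLOC][33-41 FREE]
Free blocks: [8 9] total_free=17 largest=9 -> 100*(17-9)/17 = 800/17 ≈ 47.059 -> rounds to 47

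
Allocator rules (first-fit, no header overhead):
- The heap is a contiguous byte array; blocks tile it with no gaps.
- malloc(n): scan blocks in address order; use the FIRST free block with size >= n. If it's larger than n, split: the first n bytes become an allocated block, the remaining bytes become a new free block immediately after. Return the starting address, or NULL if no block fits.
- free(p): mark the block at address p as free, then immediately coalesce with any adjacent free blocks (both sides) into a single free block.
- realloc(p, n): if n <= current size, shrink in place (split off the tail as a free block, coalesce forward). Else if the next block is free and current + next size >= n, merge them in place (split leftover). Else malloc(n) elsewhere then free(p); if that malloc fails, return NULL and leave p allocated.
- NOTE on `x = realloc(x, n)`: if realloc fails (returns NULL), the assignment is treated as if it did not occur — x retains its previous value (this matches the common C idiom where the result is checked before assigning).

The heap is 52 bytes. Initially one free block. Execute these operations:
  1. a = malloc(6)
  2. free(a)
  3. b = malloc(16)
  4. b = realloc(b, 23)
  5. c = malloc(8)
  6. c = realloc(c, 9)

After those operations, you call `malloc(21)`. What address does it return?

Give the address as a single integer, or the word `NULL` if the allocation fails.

Answer: NULL

Derivation:
Op 1: a = malloc(6) -> a = 0; heap: [0-5 ALLOC][6-51 FREE]
Op 2: free(a) -> (freed a); heap: [0-51 FREE]
Op 3: b = malloc(16) -> b = 0; heap: [0-15 ALLOC][16-51 FREE]
Op 4: b = realloc(b, 23) -> b = 0; heap: [0-22 ALLOC][23-51 FREE]
Op 5: c = malloc(8) -> c = 23; heap: [0-22 ALLOC][23-30 ALLOC][31-51 FREE]
Op 6: c = realloc(c, 9) -> c = 23; heap: [0-22 ALLOC][23-31 ALLOC][32-51 FREE]
malloc(21): first-fit scan over [0-22 ALLOC][23-31 ALLOC][32-51 FREE] -> NULL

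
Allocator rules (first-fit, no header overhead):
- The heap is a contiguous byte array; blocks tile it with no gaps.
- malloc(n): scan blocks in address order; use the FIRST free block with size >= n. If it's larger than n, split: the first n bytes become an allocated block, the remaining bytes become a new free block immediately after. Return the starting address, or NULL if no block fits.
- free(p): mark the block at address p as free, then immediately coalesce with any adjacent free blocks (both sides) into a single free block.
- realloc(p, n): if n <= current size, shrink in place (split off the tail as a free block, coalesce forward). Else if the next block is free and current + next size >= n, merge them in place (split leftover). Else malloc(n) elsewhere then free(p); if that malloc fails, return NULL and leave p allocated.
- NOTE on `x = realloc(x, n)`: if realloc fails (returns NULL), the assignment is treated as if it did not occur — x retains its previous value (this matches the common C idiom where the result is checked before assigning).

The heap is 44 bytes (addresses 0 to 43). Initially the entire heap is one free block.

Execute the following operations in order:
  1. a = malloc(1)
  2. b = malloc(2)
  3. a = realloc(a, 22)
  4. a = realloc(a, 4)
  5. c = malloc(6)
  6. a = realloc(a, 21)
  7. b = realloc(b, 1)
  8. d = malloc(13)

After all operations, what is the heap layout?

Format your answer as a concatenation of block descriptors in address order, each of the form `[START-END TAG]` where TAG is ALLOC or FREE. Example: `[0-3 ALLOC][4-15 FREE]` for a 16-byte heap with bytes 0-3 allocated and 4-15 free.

Op 1: a = malloc(1) -> a = 0; heap: [0-0 ALLOC][1-43 FREE]
Op 2: b = malloc(2) -> b = 1; heap: [0-0 ALLOC][1-2 ALLOC][3-43 FREE]
Op 3: a = realloc(a, 22) -> a = 3; heap: [0-0 FREE][1-2 ALLOC][3-24 ALLOC][25-43 FREE]
Op 4: a = realloc(a, 4) -> a = 3; heap: [0-0 FREE][1-2 ALLOC][3-6 ALLOC][7-43 FREE]
Op 5: c = malloc(6) -> c = 7; heap: [0-0 FREE][1-2 ALLOC][3-6 ALLOC][7-12 ALLOC][13-43 FREE]
Op 6: a = realloc(a, 21) -> a = 13; heap: [0-0 FREE][1-2 ALLOC][3-6 FREE][7-12 ALLOC][13-33 ALLOC][34-43 FREE]
Op 7: b = realloc(b, 1) -> b = 1; heap: [0-0 FREE][1-1 ALLOC][2-6 FREE][7-12 ALLOC][13-33 ALLOC][34-43 FREE]
Op 8: d = malloc(13) -> d = NULL; heap: [0-0 FREE][1-1 ALLOC][2-6 FREE][7-12 ALLOC][13-33 ALLOC][34-43 FREE]

Answer: [0-0 FREE][1-1 ALLOC][2-6 FREE][7-12 ALLOC][13-33 ALLOC][34-43 FREE]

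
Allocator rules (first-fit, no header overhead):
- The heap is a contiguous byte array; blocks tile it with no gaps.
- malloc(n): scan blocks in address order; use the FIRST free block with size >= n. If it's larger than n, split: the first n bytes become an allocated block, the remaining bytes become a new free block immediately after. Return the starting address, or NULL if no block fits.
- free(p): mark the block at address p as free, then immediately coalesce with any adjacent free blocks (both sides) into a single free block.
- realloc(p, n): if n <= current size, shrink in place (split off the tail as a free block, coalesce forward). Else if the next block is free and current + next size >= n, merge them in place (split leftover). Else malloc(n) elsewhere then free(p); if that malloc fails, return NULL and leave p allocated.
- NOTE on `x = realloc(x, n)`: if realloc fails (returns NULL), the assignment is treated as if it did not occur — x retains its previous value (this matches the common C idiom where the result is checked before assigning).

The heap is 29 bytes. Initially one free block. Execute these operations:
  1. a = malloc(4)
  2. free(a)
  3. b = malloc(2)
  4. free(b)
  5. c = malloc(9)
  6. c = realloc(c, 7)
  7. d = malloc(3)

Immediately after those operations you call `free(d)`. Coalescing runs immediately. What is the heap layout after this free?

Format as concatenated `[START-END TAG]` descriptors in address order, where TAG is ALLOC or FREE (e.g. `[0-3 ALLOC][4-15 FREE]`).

Answer: [0-6 ALLOC][7-28 FREE]

Derivation:
Op 1: a = malloc(4) -> a = 0; heap: [0-3 ALLOC][4-28 FREE]
Op 2: free(a) -> (freed a); heap: [0-28 FREE]
Op 3: b = malloc(2) -> b = 0; heap: [0-1 ALLOC][2-28 FREE]
Op 4: free(b) -> (freed b); heap: [0-28 FREE]
Op 5: c = malloc(9) -> c = 0; heap: [0-8 ALLOC][9-28 FREE]
Op 6: c = realloc(c, 7) -> c = 0; heap: [0-6 ALLOC][7-28 FREE]
Op 7: d = malloc(3) -> d = 7; heap: [0-6 ALLOC][7-9 ALLOC][10-28 FREE]
free(d): d = 7 -> block [7-9 ALLOC]; mark free, coalesce with adjacent free neighbors -> [0-6 ALLOC][7-28 FREE]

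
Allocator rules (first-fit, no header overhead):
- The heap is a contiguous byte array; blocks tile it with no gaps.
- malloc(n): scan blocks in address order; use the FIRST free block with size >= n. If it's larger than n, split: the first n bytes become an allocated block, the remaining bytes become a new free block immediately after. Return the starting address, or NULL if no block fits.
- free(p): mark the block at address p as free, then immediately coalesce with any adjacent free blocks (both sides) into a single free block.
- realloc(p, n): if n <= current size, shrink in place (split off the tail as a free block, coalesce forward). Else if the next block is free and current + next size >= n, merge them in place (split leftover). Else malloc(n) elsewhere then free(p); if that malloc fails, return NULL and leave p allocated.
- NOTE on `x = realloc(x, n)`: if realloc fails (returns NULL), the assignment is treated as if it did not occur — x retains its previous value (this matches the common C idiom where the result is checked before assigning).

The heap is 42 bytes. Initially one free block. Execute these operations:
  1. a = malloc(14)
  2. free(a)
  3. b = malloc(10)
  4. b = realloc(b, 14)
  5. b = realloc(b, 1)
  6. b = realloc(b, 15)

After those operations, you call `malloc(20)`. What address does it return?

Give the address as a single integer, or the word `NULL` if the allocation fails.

Answer: 15

Derivation:
Op 1: a = malloc(14) -> a = 0; heap: [0-13 ALLOC][14-41 FREE]
Op 2: free(a) -> (freed a); heap: [0-41 FREE]
Op 3: b = malloc(10) -> b = 0; heap: [0-9 ALLOC][10-41 FREE]
Op 4: b = realloc(b, 14) -> b = 0; heap: [0-13 ALLOC][14-41 FREE]
Op 5: b = realloc(b, 1) -> b = 0; heap: [0-0 ALLOC][1-41 FREE]
Op 6: b = realloc(b, 15) -> b = 0; heap: [0-14 ALLOC][15-41 FREE]
malloc(20): first-fit scan over [0-14 ALLOC][15-41 FREE] -> 15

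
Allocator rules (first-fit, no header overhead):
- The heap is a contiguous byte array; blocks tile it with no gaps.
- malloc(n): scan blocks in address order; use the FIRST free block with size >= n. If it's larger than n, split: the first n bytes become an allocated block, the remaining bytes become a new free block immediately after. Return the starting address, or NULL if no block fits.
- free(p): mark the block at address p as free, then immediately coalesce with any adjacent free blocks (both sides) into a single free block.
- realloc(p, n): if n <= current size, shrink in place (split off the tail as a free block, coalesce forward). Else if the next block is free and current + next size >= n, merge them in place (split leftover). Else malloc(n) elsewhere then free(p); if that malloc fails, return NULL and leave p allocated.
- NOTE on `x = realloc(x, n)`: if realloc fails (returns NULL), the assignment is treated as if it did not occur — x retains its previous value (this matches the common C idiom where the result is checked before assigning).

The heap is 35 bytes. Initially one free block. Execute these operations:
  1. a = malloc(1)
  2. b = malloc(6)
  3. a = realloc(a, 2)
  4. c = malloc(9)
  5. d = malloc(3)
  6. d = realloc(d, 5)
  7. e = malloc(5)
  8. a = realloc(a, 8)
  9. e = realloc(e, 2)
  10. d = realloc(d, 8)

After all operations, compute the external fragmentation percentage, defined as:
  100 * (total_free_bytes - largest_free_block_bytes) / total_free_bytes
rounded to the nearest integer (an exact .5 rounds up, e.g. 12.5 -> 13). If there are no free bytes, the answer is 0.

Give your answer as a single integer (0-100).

Answer: 38

Derivation:
Op 1: a = malloc(1) -> a = 0; heap: [0-0 ALLOC][1-34 FREE]
Op 2: b = malloc(6) -> b = 1; heap: [0-0 ALLOC][1-6 ALLOC][7-34 FREE]
Op 3: a = realloc(a, 2) -> a = 7; heap: [0-0 FREE][1-6 ALLOC][7-8 ALLOC][9-34 FREE]
Op 4: c = malloc(9) -> c = 9; heap: [0-0 FREE][1-6 ALLOC][7-8 ALLOC][9-17 ALLOC][18-34 FREE]
Op 5: d = malloc(3) -> d = 18; heap: [0-0 FREE][1-6 ALLOC][7-8 ALLOC][9-17 ALLOC][18-20 ALLOC][21-34 FREE]
Op 6: d = realloc(d, 5) -> d = 18; heap: [0-0 FREE][1-6 ALLOC][7-8 ALLOC][9-17 ALLOC][18-22 ALLOC][23-34 FREE]
Op 7: e = malloc(5) -> e = 23; heap: [0-0 FREE][1-6 ALLOC][7-8 ALLOC][9-17 ALLOC][18-22 ALLOC][23-27 ALLOC][28-34 FREE]
Op 8: a = realloc(a, 8) -> NULL (a unchanged); heap: [0-0 FREE][1-6 ALLOC][7-8 ALLOC][9-17 ALLOC][18-22 ALLOC][23-27 ALLOC][28-34 FREE]
Op 9: e = realloc(e, 2) -> e = 23; heap: [0-0 FREE][1-6 ALLOC][7-8 ALLOC][9-17 ALLOC][18-22 ALLOC][23-24 ALLOC][25-34 FREE]
Op 10: d = realloc(d, 8) -> d = 25; heap: [0-0 FREE][1-6 ALLOC][7-8 ALLOC][9-17 ALLOC][18-22 FREE][23-24 ALLOC][25-32 ALLOC][33-34 FREE]
Free blocks: [1 5 2] total_free=8 largest=5 -> 100*(8-5)/8 = 300/8 = 37.5 -> rounds to 38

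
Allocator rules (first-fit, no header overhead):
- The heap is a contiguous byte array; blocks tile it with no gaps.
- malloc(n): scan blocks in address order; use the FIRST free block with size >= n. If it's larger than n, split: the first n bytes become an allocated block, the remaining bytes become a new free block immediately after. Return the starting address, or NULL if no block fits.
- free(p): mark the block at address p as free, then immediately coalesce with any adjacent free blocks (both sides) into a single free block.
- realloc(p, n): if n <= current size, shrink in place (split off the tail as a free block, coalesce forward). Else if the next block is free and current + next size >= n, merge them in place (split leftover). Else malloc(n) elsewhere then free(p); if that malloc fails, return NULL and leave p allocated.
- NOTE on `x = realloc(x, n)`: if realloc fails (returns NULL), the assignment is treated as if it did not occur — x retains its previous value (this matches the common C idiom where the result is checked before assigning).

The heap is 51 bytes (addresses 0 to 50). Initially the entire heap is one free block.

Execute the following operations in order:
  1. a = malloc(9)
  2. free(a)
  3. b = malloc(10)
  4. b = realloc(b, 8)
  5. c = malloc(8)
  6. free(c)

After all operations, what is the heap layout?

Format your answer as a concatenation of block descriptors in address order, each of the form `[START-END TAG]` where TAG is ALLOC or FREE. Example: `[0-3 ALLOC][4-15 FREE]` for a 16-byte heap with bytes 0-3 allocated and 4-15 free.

Answer: [0-7 ALLOC][8-50 FREE]

Derivation:
Op 1: a = malloc(9) -> a = 0; heap: [0-8 ALLOC][9-50 FREE]
Op 2: free(a) -> (freed a); heap: [0-50 FREE]
Op 3: b = malloc(10) -> b = 0; heap: [0-9 ALLOC][10-50 FREE]
Op 4: b = realloc(b, 8) -> b = 0; heap: [0-7 ALLOC][8-50 FREE]
Op 5: c = malloc(8) -> c = 8; heap: [0-7 ALLOC][8-15 ALLOC][16-50 FREE]
Op 6: free(c) -> (freed c); heap: [0-7 ALLOC][8-50 FREE]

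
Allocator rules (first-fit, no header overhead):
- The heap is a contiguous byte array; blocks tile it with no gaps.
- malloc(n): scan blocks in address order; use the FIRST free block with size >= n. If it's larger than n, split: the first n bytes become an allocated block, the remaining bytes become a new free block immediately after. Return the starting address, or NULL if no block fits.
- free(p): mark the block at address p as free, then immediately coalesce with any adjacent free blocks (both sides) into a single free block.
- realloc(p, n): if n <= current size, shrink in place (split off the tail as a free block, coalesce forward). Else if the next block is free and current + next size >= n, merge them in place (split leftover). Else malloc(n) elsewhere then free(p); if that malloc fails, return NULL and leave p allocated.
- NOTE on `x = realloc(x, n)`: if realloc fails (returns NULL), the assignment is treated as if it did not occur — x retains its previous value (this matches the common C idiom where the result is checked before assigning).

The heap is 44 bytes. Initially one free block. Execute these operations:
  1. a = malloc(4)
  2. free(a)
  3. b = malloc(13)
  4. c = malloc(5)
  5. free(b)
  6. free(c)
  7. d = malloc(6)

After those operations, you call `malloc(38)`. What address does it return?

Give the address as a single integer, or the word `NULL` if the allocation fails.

Op 1: a = malloc(4) -> a = 0; heap: [0-3 ALLOC][4-43 FREE]
Op 2: free(a) -> (freed a); heap: [0-43 FREE]
Op 3: b = malloc(13) -> b = 0; heap: [0-12 ALLOC][13-43 FREE]
Op 4: c = malloc(5) -> c = 13; heap: [0-12 ALLOC][13-17 ALLOC][18-43 FREE]
Op 5: free(b) -> (freed b); heap: [0-12 FREE][13-17 ALLOC][18-43 FREE]
Op 6: free(c) -> (freed c); heap: [0-43 FREE]
Op 7: d = malloc(6) -> d = 0; heap: [0-5 ALLOC][6-43 FREE]
malloc(38): first-fit scan over [0-5 ALLOC][6-43 FREE] -> 6

Answer: 6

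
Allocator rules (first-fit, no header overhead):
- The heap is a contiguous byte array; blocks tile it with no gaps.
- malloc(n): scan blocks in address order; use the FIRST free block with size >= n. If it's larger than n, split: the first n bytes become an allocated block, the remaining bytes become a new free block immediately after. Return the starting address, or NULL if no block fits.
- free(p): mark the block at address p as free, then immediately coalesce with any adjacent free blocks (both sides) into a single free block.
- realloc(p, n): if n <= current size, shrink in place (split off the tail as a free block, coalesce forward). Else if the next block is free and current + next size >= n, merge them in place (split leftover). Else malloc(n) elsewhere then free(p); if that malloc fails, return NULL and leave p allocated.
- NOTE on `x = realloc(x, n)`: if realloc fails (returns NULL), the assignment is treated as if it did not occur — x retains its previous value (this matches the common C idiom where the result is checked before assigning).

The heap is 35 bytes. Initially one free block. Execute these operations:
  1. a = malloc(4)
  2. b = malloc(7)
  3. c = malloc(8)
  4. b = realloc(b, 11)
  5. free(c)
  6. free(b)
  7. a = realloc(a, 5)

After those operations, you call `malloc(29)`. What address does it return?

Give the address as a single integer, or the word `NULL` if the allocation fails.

Op 1: a = malloc(4) -> a = 0; heap: [0-3 ALLOC][4-34 FREE]
Op 2: b = malloc(7) -> b = 4; heap: [0-3 ALLOC][4-10 ALLOC][11-34 FREE]
Op 3: c = malloc(8) -> c = 11; heap: [0-3 ALLOC][4-10 ALLOC][11-18 ALLOC][19-34 FREE]
Op 4: b = realloc(b, 11) -> b = 19; heap: [0-3 ALLOC][4-10 FREE][11-18 ALLOC][19-29 ALLOC][30-34 FREE]
Op 5: free(c) -> (freed c); heap: [0-3 ALLOC][4-18 FREE][19-29 ALLOC][30-34 FREE]
Op 6: free(b) -> (freed b); heap: [0-3 ALLOC][4-34 FREE]
Op 7: a = realloc(a, 5) -> a = 0; heap: [0-4 ALLOC][5-34 FREE]
malloc(29): first-fit scan over [0-4 ALLOC][5-34 FREE] -> 5

Answer: 5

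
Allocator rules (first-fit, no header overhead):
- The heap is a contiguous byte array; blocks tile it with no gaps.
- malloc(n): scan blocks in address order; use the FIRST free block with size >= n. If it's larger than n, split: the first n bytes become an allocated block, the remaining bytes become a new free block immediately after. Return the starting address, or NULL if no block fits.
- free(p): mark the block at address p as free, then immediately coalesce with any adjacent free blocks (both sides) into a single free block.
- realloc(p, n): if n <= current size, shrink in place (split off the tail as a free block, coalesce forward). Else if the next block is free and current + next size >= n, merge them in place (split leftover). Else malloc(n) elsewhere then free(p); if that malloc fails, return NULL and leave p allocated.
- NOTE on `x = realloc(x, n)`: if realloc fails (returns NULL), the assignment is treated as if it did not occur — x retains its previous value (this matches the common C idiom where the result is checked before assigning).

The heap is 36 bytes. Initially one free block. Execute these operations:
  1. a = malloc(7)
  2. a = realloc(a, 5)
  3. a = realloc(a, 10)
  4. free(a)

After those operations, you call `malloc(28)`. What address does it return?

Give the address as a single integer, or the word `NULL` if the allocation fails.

Op 1: a = malloc(7) -> a = 0; heap: [0-6 ALLOC][7-35 FREE]
Op 2: a = realloc(a, 5) -> a = 0; heap: [0-4 ALLOC][5-35 FREE]
Op 3: a = realloc(a, 10) -> a = 0; heap: [0-9 ALLOC][10-35 FREE]
Op 4: free(a) -> (freed a); heap: [0-35 FREE]
malloc(28): first-fit scan over [0-35 FREE] -> 0

Answer: 0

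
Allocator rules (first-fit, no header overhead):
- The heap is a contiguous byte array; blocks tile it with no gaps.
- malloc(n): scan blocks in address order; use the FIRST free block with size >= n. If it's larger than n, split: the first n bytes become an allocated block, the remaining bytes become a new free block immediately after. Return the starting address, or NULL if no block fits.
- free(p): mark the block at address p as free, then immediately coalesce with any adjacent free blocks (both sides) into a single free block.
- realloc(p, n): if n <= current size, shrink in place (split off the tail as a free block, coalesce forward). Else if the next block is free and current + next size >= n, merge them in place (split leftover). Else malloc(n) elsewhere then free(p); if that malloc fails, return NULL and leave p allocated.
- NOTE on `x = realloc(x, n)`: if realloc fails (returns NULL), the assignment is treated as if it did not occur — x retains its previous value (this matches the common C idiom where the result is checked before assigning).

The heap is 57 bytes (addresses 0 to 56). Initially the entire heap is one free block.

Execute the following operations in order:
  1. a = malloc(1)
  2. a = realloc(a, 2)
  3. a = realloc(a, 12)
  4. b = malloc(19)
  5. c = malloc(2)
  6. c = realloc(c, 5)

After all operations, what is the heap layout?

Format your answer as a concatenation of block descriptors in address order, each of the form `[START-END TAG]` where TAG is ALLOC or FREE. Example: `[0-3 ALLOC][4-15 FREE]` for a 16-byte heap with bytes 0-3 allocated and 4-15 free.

Op 1: a = malloc(1) -> a = 0; heap: [0-0 ALLOC][1-56 FREE]
Op 2: a = realloc(a, 2) -> a = 0; heap: [0-1 ALLOC][2-56 FREE]
Op 3: a = realloc(a, 12) -> a = 0; heap: [0-11 ALLOC][12-56 FREE]
Op 4: b = malloc(19) -> b = 12; heap: [0-11 ALLOC][12-30 ALLOC][31-56 FREE]
Op 5: c = malloc(2) -> c = 31; heap: [0-11 ALLOC][12-30 ALLOC][31-32 ALLOC][33-56 FREE]
Op 6: c = realloc(c, 5) -> c = 31; heap: [0-11 ALLOC][12-30 ALLOC][31-35 ALLOC][36-56 FREE]

Answer: [0-11 ALLOC][12-30 ALLOC][31-35 ALLOC][36-56 FREE]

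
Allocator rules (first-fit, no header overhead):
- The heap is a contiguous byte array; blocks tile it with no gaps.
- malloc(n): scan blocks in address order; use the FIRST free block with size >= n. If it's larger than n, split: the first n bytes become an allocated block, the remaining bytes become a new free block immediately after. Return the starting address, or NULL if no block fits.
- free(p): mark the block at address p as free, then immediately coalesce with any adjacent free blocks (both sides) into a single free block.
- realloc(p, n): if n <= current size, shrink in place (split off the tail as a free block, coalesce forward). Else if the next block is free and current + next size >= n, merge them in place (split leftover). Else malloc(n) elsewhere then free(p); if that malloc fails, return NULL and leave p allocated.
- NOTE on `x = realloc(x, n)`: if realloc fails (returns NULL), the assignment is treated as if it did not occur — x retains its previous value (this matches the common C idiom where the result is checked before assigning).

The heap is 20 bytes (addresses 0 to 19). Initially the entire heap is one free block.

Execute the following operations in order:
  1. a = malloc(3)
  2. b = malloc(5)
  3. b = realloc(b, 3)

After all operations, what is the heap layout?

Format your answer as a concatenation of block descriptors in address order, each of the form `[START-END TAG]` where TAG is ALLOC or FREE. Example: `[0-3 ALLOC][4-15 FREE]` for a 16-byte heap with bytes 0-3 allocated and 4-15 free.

Answer: [0-2 ALLOC][3-5 ALLOC][6-19 FREE]

Derivation:
Op 1: a = malloc(3) -> a = 0; heap: [0-2 ALLOC][3-19 FREE]
Op 2: b = malloc(5) -> b = 3; heap: [0-2 ALLOC][3-7 ALLOC][8-19 FREE]
Op 3: b = realloc(b, 3) -> b = 3; heap: [0-2 ALLOC][3-5 ALLOC][6-19 FREE]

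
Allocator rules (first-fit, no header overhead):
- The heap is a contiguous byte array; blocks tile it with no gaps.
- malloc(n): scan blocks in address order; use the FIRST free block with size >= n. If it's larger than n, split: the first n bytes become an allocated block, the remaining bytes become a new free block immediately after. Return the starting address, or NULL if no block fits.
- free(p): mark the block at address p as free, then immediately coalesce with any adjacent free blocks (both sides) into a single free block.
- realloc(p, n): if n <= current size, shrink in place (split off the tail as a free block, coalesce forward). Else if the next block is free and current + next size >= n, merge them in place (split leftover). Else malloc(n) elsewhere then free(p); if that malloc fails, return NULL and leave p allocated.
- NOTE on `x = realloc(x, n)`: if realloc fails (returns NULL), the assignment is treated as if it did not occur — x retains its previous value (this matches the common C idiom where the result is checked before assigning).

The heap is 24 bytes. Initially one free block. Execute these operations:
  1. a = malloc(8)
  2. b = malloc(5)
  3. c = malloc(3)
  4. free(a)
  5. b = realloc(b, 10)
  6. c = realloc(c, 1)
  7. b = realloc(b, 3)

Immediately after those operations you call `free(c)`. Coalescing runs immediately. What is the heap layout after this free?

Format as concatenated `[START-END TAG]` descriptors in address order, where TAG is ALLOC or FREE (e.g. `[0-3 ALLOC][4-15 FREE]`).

Answer: [0-7 FREE][8-10 ALLOC][11-23 FREE]

Derivation:
Op 1: a = malloc(8) -> a = 0; heap: [0-7 ALLOC][8-23 FREE]
Op 2: b = malloc(5) -> b = 8; heap: [0-7 ALLOC][8-12 ALLOC][13-23 FREE]
Op 3: c = malloc(3) -> c = 13; heap: [0-7 ALLOC][8-12 ALLOC][13-15 ALLOC][16-23 FREE]
Op 4: free(a) -> (freed a); heap: [0-7 FREE][8-12 ALLOC][13-15 ALLOC][16-23 FREE]
Op 5: b = realloc(b, 10) -> NULL (b unchanged); heap: [0-7 FREE][8-12 ALLOC][13-15 ALLOC][16-23 FREE]
Op 6: c = realloc(c, 1) -> c = 13; heap: [0-7 FREE][8-12 ALLOC][13-13 ALLOC][14-23 FREE]
Op 7: b = realloc(b, 3) -> b = 8; heap: [0-7 FREE][8-10 ALLOC][11-12 FREE][13-13 ALLOC][14-23 FREE]
free(c): c = 13 -> block [13-13 ALLOC]; mark free, coalesce with adjacent free neighbors -> [0-7 FREE][8-10 ALLOC][11-23 FREE]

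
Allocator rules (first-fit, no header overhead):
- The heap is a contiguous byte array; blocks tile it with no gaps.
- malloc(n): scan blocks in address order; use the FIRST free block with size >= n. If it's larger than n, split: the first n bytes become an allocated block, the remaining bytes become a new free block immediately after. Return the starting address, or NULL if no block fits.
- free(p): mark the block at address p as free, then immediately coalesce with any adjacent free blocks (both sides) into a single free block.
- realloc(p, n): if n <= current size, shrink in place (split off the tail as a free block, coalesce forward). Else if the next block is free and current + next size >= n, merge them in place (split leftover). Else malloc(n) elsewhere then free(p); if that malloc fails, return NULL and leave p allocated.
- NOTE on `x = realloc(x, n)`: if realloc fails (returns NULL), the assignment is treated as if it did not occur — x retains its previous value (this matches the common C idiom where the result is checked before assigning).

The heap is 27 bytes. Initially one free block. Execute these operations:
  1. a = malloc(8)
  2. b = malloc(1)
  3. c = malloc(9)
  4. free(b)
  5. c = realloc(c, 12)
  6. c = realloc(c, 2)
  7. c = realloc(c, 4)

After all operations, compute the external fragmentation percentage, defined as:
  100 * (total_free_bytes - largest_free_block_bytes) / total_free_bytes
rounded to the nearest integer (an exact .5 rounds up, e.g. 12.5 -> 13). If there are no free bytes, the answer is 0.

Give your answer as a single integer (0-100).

Answer: 7

Derivation:
Op 1: a = malloc(8) -> a = 0; heap: [0-7 ALLOC][8-26 FREE]
Op 2: b = malloc(1) -> b = 8; heap: [0-7 ALLOC][8-8 ALLOC][9-26 FREE]
Op 3: c = malloc(9) -> c = 9; heap: [0-7 ALLOC][8-8 ALLOC][9-17 ALLOC][18-26 FREE]
Op 4: free(b) -> (freed b); heap: [0-7 ALLOC][8-8 FREE][9-17 ALLOC][18-26 FREE]
Op 5: c = realloc(c, 12) -> c = 9; heap: [0-7 ALLOC][8-8 FREE][9-20 ALLOC][21-26 FREE]
Op 6: c = realloc(c, 2) -> c = 9; heap: [0-7 ALLOC][8-8 FREE][9-10 ALLOC][11-26 FREE]
Op 7: c = realloc(c, 4) -> c = 9; heap: [0-7 ALLOC][8-8 FREE][9-12 ALLOC][13-26 FREE]
Free blocks: [1 14] total_free=15 largest=14 -> 100*(15-14)/15 = 100/15 ≈ 6.667 -> rounds to 7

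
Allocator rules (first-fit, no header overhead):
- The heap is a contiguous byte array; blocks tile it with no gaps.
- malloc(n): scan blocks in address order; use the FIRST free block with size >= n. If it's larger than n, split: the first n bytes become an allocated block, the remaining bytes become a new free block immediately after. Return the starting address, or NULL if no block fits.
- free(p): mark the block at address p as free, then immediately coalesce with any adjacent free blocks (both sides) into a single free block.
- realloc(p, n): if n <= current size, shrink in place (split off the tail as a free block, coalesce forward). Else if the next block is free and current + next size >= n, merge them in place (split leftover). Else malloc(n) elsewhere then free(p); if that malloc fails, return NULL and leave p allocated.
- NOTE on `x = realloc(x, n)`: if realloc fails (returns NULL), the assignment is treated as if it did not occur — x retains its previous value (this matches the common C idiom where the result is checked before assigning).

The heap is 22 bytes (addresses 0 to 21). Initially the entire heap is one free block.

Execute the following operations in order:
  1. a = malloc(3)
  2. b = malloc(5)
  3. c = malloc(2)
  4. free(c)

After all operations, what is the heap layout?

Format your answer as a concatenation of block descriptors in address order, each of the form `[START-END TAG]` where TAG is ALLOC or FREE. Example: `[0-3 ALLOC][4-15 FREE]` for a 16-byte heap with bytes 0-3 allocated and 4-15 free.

Answer: [0-2 ALLOC][3-7 ALLOC][8-21 FREE]

Derivation:
Op 1: a = malloc(3) -> a = 0; heap: [0-2 ALLOC][3-21 FREE]
Op 2: b = malloc(5) -> b = 3; heap: [0-2 ALLOC][3-7 ALLOC][8-21 FREE]
Op 3: c = malloc(2) -> c = 8; heap: [0-2 ALLOC][3-7 ALLOC][8-9 ALLOC][10-21 FREE]
Op 4: free(c) -> (freed c); heap: [0-2 ALLOC][3-7 ALLOC][8-21 FREE]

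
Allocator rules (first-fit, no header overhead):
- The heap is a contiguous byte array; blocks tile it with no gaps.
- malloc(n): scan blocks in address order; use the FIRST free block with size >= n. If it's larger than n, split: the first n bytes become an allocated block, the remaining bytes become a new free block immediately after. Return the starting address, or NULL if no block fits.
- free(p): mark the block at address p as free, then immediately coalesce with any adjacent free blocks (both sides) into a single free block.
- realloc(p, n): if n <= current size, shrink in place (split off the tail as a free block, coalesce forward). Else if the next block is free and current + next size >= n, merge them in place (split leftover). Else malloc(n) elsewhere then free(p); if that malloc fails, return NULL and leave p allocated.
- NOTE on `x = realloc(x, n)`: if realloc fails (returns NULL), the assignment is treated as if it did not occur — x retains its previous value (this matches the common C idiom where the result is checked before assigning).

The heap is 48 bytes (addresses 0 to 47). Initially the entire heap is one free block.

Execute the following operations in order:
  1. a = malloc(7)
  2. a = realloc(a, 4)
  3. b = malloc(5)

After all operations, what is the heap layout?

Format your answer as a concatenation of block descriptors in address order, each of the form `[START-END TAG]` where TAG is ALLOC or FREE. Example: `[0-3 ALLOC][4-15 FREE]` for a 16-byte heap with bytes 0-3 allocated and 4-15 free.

Answer: [0-3 ALLOC][4-8 ALLOC][9-47 FREE]

Derivation:
Op 1: a = malloc(7) -> a = 0; heap: [0-6 ALLOC][7-47 FREE]
Op 2: a = realloc(a, 4) -> a = 0; heap: [0-3 ALLOC][4-47 FREE]
Op 3: b = malloc(5) -> b = 4; heap: [0-3 ALLOC][4-8 ALLOC][9-47 FREE]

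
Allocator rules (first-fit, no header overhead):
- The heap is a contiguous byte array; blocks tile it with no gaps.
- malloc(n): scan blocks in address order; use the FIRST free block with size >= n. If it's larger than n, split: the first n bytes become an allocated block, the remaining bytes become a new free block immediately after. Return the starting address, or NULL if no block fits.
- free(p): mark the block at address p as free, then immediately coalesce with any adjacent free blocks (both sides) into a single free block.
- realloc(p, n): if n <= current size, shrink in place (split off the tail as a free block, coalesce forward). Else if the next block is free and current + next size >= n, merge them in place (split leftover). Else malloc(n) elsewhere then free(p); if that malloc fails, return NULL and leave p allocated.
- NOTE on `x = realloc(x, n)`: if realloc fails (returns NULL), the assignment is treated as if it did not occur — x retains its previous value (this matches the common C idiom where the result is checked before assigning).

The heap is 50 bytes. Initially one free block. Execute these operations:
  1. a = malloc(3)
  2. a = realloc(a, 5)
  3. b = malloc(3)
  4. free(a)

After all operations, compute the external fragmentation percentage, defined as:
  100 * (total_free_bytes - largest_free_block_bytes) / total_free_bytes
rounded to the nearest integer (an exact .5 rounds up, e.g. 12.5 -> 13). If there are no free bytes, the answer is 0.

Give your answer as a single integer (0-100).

Answer: 11

Derivation:
Op 1: a = malloc(3) -> a = 0; heap: [0-2 ALLOC][3-49 FREE]
Op 2: a = realloc(a, 5) -> a = 0; heap: [0-4 ALLOC][5-49 FREE]
Op 3: b = malloc(3) -> b = 5; heap: [0-4 ALLOC][5-7 ALLOC][8-49 FREE]
Op 4: free(a) -> (freed a); heap: [0-4 FREE][5-7 ALLOC][8-49 FREE]
Free blocks: [5 42] total_free=47 largest=42 -> 100*(47-42)/47 = 500/47 ≈ 10.638 -> rounds to 11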